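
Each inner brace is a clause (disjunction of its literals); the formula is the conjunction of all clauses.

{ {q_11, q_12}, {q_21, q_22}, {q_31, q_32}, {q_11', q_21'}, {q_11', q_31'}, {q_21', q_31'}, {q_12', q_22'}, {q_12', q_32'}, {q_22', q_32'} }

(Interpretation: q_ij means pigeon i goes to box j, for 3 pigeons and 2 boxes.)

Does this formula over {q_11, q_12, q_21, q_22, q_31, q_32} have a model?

Unsatisfiable

Branch on q_11: set q_11 = 1.
The clause (q_21') is unit, so q_21 = 0.
The clause (q_22) is unit, so q_22 = 1.
The clause (q_31') is unit, so q_31 = 0.
The clause (q_32) is unit, so q_32 = 1.
That conflicts with the unit clause (q_32').
That branch fails; take q_11 = 0 instead.
The clause (q_12) is unit, so q_12 = 1.
The clause (q_22') is unit, so q_22 = 0.
The clause (q_21) is unit, so q_21 = 1.
The clause (q_31') is unit, so q_31 = 0.
The clause (q_32) is unit, so q_32 = 1.
That conflicts with the unit clause (q_32').
Neither q_11 = 1 nor q_11 = 0 works.
No assignment satisfies every clause.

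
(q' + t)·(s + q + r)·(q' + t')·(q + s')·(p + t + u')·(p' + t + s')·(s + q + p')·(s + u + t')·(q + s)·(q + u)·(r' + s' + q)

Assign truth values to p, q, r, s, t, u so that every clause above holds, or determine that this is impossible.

Try q = 0.
Unit clause (s') forces s = 0.
That conflicts with the unit clause (s).
That branch fails; take q = 1 instead.
Unit clause (t) forces t = 1.
That conflicts with the unit clause (t').
Either choice for q ends in contradiction.

UNSATISFIABLE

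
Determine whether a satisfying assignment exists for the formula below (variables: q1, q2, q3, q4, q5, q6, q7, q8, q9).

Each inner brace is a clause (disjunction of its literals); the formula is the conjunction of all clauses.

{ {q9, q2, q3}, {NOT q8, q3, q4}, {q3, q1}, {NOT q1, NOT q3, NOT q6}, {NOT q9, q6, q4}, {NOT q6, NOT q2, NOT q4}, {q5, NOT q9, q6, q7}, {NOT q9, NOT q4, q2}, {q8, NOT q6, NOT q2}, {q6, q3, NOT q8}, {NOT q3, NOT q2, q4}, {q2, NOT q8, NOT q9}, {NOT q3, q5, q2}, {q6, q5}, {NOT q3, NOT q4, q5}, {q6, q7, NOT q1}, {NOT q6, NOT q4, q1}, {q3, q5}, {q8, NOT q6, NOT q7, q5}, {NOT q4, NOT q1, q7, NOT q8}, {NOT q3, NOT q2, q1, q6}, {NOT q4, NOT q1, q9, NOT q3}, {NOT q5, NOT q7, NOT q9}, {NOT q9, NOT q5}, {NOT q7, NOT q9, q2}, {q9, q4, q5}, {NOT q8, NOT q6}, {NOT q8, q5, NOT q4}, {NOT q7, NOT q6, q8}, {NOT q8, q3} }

Suppose q3 = true.
Suppose q1 = false.
Suppose q2 = false.
From the singleton clause (q5), q5 = true.
From the singleton clause (NOT q9), q9 = false.
Suppose q6 = false.
Every clause is now satisfied; q4, q7, q8 are unconstrained.
A satisfying assignment: q1: false; q2: false; q3: true; q4: false; q5: true; q6: false; q7: true; q8: true; q9: false.

Yes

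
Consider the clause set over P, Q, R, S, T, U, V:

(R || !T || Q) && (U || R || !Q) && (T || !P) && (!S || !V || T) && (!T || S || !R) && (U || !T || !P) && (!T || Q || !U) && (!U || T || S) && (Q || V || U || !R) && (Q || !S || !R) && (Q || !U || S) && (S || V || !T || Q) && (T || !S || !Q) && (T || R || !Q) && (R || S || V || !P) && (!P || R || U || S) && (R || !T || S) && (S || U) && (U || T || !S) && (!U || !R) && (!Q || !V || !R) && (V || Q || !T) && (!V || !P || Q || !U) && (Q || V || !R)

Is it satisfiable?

Satisfiable

Suppose T = true.
Suppose R = false.
The clause (Q) is unit, so Q = true.
The clause (U) is unit, so U = true.
The clause (S) is unit, so S = true.
Every clause is now satisfied; P, V are unconstrained.
A satisfying assignment: P: true; Q: true; R: false; S: true; T: true; U: true; V: false.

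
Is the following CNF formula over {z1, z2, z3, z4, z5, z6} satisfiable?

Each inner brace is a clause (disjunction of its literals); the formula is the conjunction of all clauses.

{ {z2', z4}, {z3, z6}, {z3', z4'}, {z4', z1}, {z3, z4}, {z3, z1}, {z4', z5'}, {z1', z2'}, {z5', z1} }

Branch on z2: set z2 = 0.
Branch on z3: set z3 = 1.
From the singleton clause (z4'), z4 = 0.
Branch on z5: set z5 = 1.
From the singleton clause (z1), z1 = 1.
Every clause is now satisfied; z6 is unconstrained.
A satisfying assignment: z1 ↦ 1, z2 ↦ 0, z3 ↦ 1, z4 ↦ 0, z5 ↦ 1, z6 ↦ 0.

Satisfiable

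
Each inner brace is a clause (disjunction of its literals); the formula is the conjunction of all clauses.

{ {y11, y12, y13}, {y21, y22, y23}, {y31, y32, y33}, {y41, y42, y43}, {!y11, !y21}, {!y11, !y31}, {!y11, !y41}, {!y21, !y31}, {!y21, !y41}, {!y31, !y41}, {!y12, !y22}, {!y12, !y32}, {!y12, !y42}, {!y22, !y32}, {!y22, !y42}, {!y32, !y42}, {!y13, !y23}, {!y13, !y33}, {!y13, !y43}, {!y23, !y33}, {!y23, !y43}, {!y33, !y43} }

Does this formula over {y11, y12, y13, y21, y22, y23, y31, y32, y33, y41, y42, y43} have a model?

Try y11 = false.
Try y12 = true.
Unit clause (!y22) forces y22 = false.
Unit clause (!y32) forces y32 = false.
Unit clause (!y42) forces y42 = false.
Try y21 = true.
Unit clause (!y31) forces y31 = false.
Unit clause (y33) forces y33 = true.
Unit clause (!y41) forces y41 = false.
Unit clause (y43) forces y43 = true.
But (!y43) is also a unit clause — contradiction.
So y21 must be the other value — set y21 = false.
Unit clause (y23) forces y23 = true.
Unit clause (!y13) forces y13 = false.
Unit clause (!y33) forces y33 = false.
Unit clause (y31) forces y31 = true.
Unit clause (!y41) forces y41 = false.
Unit clause (y43) forces y43 = true.
But (!y43) is also a unit clause — contradiction.
Either choice for y21 ends in contradiction.
So y12 must be the other value — set y12 = false.
Unit clause (y13) forces y13 = true.
Unit clause (!y23) forces y23 = false.
Unit clause (!y33) forces y33 = false.
Unit clause (!y43) forces y43 = false.
Try y21 = true.
Unit clause (!y31) forces y31 = false.
Unit clause (y32) forces y32 = true.
Unit clause (!y41) forces y41 = false.
Unit clause (y42) forces y42 = true.
But (!y42) is also a unit clause — contradiction.
So y21 must be the other value — set y21 = false.
Unit clause (y22) forces y22 = true.
Unit clause (!y32) forces y32 = false.
Unit clause (y31) forces y31 = true.
Unit clause (!y41) forces y41 = false.
Unit clause (y42) forces y42 = true.
But (!y42) is also a unit clause — contradiction.
Either choice for y21 ends in contradiction.
Either choice for y12 ends in contradiction.
So y11 must be the other value — set y11 = true.
Unit clause (!y21) forces y21 = false.
Unit clause (!y31) forces y31 = false.
Unit clause (!y41) forces y41 = false.
Try y22 = true.
Unit clause (!y12) forces y12 = false.
Unit clause (!y32) forces y32 = false.
Unit clause (y33) forces y33 = true.
Unit clause (!y42) forces y42 = false.
Unit clause (y43) forces y43 = true.
But (!y43) is also a unit clause — contradiction.
So y22 must be the other value — set y22 = false.
Unit clause (y23) forces y23 = true.
Unit clause (!y13) forces y13 = false.
Unit clause (!y33) forces y33 = false.
Unit clause (y32) forces y32 = true.
Unit clause (!y12) forces y12 = false.
Unit clause (!y42) forces y42 = false.
Unit clause (y43) forces y43 = true.
But (!y43) is also a unit clause — contradiction.
Either choice for y22 ends in contradiction.
Either choice for y11 ends in contradiction.
No assignment satisfies every clause.

Unsatisfiable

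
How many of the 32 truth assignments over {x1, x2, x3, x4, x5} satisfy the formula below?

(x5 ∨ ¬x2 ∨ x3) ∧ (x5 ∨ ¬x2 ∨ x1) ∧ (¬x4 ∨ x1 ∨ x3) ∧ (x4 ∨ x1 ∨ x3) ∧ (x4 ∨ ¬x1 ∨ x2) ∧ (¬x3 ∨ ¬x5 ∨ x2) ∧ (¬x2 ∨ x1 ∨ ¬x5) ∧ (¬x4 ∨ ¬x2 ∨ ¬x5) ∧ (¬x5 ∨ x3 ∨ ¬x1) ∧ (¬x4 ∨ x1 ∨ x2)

6

There are 2^5 = 32 truth assignments over (x1, x2, x3, x4, x5).
Split on x3. With x3 = True, the clauses containing x3 are satisfied and ¬x3 drops from the rest; 5 of the 2^4 = 16 assignments to the other variables satisfy what remains.
With x3 = False, by the same count on the reduced clause set, 1 assignment works.
Total: 5 + 1 = 6.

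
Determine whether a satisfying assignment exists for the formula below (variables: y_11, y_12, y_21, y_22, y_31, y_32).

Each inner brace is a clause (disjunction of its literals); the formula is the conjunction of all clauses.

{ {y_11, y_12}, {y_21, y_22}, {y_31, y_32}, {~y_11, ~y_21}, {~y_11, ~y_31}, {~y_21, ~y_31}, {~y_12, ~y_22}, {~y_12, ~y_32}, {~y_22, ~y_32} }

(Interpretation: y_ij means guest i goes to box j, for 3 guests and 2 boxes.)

Case y_11 = 1:
(~y_21) alone gives y_21 = 0.
(y_22) alone gives y_22 = 1.
(~y_31) alone gives y_31 = 0.
(y_32) alone gives y_32 = 1.
Now (~y_32) is unsatisfied and unit — conflict.
Undo y_11 and try y_11 = 0.
(y_12) alone gives y_12 = 1.
(~y_22) alone gives y_22 = 0.
(y_21) alone gives y_21 = 1.
(~y_31) alone gives y_31 = 0.
(y_32) alone gives y_32 = 1.
Now (~y_32) is unsatisfied and unit — conflict.
Both values of y_11 lead to a conflict.
No assignment satisfies every clause.

No, unsatisfiable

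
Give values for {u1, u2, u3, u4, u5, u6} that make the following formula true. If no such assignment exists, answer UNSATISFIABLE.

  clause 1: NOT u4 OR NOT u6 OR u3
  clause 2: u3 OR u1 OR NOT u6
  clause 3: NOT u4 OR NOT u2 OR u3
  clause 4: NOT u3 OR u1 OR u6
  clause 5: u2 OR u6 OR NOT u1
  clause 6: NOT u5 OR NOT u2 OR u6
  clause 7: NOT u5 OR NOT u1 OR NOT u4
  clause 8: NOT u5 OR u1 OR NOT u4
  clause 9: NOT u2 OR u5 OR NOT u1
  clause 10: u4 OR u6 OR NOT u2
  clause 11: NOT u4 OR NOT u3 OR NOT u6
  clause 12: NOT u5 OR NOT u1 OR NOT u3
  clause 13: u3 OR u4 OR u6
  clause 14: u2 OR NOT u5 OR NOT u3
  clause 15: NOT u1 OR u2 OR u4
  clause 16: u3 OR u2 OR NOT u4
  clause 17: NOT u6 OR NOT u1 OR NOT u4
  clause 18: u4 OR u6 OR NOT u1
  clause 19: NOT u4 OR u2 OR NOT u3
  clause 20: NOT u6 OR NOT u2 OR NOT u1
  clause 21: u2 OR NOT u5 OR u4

u1 ↦ false; u2 ↦ false; u3 ↦ true; u4 ↦ false; u5 ↦ false; u6 ↦ true

Case u4 = false:
Case u6 = true:
Case u3 = true:
Case u5 = false:
Case u2 = false:
Unit clause (NOT u1) forces u1 = false.
This assignment satisfies each clause.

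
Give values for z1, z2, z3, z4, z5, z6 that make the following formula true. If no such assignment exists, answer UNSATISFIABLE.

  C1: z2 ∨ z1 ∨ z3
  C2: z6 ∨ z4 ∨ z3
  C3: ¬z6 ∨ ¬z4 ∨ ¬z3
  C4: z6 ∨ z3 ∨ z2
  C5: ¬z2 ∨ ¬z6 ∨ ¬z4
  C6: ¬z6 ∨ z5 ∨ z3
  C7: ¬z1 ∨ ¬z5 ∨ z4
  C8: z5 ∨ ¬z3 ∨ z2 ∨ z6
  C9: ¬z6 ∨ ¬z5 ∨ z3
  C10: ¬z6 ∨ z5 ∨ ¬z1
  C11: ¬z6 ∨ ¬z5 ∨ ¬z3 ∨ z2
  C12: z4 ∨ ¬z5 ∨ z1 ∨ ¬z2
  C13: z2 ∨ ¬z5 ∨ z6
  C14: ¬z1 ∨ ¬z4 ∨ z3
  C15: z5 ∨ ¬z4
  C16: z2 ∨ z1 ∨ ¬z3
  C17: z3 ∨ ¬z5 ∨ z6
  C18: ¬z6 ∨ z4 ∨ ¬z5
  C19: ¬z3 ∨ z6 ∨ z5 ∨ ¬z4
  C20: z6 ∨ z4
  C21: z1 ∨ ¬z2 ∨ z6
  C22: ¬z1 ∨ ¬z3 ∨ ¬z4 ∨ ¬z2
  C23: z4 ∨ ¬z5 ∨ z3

Case z5 = False:
Unit clause (¬z4) forces z4 = False.
Unit clause (z6) forces z6 = True.
Unit clause (z3) forces z3 = True.
Unit clause (¬z1) forces z1 = False.
Unit clause (z2) forces z2 = True.
Every clause now holds.

z1: False, z2: True, z3: True, z4: False, z5: False, z6: True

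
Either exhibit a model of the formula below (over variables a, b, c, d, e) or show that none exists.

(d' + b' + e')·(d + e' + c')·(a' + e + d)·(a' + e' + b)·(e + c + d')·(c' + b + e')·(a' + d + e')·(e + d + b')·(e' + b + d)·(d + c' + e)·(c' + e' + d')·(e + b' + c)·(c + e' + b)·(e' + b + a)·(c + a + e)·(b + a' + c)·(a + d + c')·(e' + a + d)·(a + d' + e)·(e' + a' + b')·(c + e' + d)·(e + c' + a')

Case d = 0:
Case e = 0:
Unit clause (a') forces a = 0.
Unit clause (b') forces b = 0.
Unit clause (c') forces c = 0.
Now (c) is unsatisfied and unit — conflict.
So e must be the other value — set e = 1.
Unit clause (c') forces c = 0.
Now (c) is unsatisfied and unit — conflict.
Both values of e lead to a conflict.
So d must be the other value — set d = 1.
Case b = 0:
Case a = 0:
Unit clause (e') forces e = 0.
Now (e) is unsatisfied and unit — conflict.
So a must be the other value — set a = 1.
Unit clause (e') forces e = 0.
Unit clause (c) forces c = 1.
Now (c') is unsatisfied and unit — conflict.
Both values of a lead to a conflict.
So b must be the other value — set b = 1.
Unit clause (e') forces e = 0.
Unit clause (c) forces c = 1.
Unit clause (a) forces a = 1.
Now (a') is unsatisfied and unit — conflict.
Both values of b lead to a conflict.
Both values of d lead to a conflict.

UNSATISFIABLE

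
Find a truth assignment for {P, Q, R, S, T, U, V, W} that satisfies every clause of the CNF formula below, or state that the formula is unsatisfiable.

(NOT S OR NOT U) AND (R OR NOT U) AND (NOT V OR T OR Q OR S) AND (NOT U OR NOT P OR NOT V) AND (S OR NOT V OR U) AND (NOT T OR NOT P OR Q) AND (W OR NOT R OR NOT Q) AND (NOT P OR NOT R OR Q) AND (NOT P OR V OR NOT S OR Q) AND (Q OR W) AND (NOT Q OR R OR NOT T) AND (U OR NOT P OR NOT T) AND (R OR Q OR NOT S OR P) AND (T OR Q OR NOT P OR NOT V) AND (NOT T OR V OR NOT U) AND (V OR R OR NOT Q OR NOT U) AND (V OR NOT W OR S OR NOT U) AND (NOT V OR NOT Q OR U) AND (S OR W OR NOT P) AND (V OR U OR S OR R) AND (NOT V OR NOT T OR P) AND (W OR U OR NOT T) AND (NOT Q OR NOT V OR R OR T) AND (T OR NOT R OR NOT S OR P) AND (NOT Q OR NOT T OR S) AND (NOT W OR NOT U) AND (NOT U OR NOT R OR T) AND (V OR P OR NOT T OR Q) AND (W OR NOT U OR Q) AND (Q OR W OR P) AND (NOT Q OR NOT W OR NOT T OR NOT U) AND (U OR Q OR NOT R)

P=true, Q=true, R=false, S=true, T=false, U=false, V=false, W=true

Case S = true:
Unit clause (NOT U) forces U = false.
Case Q = true:
Unit clause (NOT V) forces V = false.
Case W = true:
Case R = false:
Unit clause (NOT T) forces T = false.
All clauses hold; P can take either value.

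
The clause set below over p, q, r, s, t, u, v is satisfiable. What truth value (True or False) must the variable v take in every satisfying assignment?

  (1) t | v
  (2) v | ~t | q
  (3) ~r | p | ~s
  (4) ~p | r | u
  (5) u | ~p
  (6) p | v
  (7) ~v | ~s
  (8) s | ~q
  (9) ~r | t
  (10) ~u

True

Suppose v = 0.
(t) alone gives t = 1.
(q) alone gives q = 1.
(p) alone gives p = 1.
(u) alone gives u = 1.
Now (~u) is unsatisfied and unit — conflict.
So every satisfying assignment has v = True.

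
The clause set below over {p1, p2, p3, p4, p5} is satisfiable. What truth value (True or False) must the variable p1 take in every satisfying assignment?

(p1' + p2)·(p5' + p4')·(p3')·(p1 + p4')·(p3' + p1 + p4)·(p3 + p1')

False

Suppose p1 = 1.
The clause (p2) is unit, so p2 = 1.
The clause (p3') is unit, so p3 = 0.
But (p3) is also a unit clause — contradiction.
So every satisfying assignment has p1 = False.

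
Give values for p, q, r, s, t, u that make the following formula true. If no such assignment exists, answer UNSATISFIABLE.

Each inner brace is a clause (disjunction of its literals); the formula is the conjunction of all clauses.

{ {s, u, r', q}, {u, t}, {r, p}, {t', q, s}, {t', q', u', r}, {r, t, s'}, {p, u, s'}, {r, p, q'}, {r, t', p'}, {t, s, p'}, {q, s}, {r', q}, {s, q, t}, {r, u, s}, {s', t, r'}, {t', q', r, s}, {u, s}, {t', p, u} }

Branch on u: set u = 0.
From the singleton clause (t), t = 1.
From the singleton clause (s), s = 1.
From the singleton clause (p), p = 1.
From the singleton clause (r), r = 1.
From the singleton clause (q), q = 1.
All clauses are satisfied.

p: 1,  q: 1,  r: 1,  s: 1,  t: 1,  u: 0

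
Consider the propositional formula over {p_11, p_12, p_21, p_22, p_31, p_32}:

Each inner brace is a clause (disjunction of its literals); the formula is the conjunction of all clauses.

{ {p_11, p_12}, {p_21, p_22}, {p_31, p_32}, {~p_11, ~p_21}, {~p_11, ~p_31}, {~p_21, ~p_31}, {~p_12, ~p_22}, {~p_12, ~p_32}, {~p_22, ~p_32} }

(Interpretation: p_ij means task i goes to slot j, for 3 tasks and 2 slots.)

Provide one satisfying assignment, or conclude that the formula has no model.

Try p_11 = 1.
Unit clause (~p_21) forces p_21 = 0.
Unit clause (p_22) forces p_22 = 1.
Unit clause (~p_31) forces p_31 = 0.
Unit clause (p_32) forces p_32 = 1.
Now (~p_32) is unsatisfied and unit — conflict.
Undo p_11 and try p_11 = 0.
Unit clause (p_12) forces p_12 = 1.
Unit clause (~p_22) forces p_22 = 0.
Unit clause (p_21) forces p_21 = 1.
Unit clause (~p_31) forces p_31 = 0.
Unit clause (p_32) forces p_32 = 1.
Now (~p_32) is unsatisfied and unit — conflict.
Neither p_11 = 1 nor p_11 = 0 works.

UNSATISFIABLE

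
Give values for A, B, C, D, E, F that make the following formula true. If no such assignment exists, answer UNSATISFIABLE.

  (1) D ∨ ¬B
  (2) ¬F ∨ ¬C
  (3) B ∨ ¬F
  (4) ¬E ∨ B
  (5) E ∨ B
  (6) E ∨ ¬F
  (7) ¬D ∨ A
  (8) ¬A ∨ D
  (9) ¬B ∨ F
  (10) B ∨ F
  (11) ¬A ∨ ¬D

UNSATISFIABLE

Branch on D: set D = True.
From the singleton clause (A), A = True.
That conflicts with the unit clause (¬A).
That branch fails; take D = False instead.
From the singleton clause (¬B), B = False.
From the singleton clause (¬F), F = False.
That conflicts with the unit clause (F).
Neither D = True nor D = False works.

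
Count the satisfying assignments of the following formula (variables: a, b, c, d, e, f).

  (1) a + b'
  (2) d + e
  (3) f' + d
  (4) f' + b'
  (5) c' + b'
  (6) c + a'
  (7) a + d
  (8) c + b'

13

There are 2^6 = 64 truth assignments over (a, b, c, d, e, f).
Split on b. With b = 1, the clauses containing b are satisfied and b' drops from the rest; 0 of the 2^5 = 32 assignments to the other variables satisfy what remains.
With b = 0, by the same count on the reduced clause set, 13 assignments work.
(One model: a=F, b=F, c=F, d=T, e=F, f=F.)
Total: 0 + 13 = 13.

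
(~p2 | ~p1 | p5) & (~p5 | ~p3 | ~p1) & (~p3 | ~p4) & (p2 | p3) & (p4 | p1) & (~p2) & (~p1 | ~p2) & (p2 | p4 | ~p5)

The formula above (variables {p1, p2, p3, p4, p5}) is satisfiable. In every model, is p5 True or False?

Suppose p5 = 1.
(~p2) alone gives p2 = 0.
(p3) alone gives p3 = 1.
(~p1) alone gives p1 = 0.
(~p4) alone gives p4 = 0.
But (p4) is also a unit clause — contradiction.
So every satisfying assignment has p5 = False.

False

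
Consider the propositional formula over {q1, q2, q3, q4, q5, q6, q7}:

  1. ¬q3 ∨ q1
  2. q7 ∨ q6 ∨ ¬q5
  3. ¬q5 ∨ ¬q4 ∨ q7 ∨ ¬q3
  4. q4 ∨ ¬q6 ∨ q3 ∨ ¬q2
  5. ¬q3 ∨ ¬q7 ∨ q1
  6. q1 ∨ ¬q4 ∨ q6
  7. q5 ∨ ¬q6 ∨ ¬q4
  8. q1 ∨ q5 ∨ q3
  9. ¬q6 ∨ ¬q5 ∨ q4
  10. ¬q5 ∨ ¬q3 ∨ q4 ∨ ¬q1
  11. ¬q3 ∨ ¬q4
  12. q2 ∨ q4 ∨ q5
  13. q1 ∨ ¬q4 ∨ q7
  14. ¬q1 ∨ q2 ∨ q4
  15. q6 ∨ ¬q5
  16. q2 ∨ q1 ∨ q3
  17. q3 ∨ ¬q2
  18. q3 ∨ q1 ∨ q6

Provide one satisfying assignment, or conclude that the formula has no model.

Try q3 = False.
(¬q2) alone gives q2 = False.
(q1) alone gives q1 = True.
(q4) alone gives q4 = True.
Try q5 = False.
(¬q6) alone gives q6 = False.
Every clause is now satisfied; q7 is unconstrained.

q1=True, q2=False, q3=False, q4=True, q5=False, q6=False, q7=True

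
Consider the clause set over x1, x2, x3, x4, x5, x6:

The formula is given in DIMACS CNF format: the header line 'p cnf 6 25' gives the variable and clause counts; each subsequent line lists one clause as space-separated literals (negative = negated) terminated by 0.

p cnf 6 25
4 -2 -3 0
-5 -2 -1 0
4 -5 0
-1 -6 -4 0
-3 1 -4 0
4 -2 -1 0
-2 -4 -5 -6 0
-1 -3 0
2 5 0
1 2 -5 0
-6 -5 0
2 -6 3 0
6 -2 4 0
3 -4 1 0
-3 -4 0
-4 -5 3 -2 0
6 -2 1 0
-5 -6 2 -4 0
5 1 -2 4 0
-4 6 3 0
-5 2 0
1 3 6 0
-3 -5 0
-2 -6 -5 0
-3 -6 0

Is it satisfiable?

Suppose x4 = True.
From the singleton clause (¬x3), x3 = False.
From the singleton clause (x1), x1 = True.
From the singleton clause (¬x6), x6 = False.
That conflicts with the unit clause (x6).
So x4 must be the other value — set x4 = False.
From the singleton clause (¬x5), x5 = False.
From the singleton clause (x2), x2 = True.
From the singleton clause (¬x3), x3 = False.
From the singleton clause (¬x1), x1 = False.
That conflicts with the unit clause (x1).
Neither x4 = True nor x4 = False works.
No assignment satisfies every clause.

Unsatisfiable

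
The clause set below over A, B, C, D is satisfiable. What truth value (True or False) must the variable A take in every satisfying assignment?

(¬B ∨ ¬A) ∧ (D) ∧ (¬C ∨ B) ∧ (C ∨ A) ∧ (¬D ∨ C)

False

Suppose A = True.
The clause (¬B) is unit, so B = False.
The clause (D) is unit, so D = True.
The clause (¬C) is unit, so C = False.
Now (C) is unsatisfied and unit — conflict.
So every satisfying assignment has A = False.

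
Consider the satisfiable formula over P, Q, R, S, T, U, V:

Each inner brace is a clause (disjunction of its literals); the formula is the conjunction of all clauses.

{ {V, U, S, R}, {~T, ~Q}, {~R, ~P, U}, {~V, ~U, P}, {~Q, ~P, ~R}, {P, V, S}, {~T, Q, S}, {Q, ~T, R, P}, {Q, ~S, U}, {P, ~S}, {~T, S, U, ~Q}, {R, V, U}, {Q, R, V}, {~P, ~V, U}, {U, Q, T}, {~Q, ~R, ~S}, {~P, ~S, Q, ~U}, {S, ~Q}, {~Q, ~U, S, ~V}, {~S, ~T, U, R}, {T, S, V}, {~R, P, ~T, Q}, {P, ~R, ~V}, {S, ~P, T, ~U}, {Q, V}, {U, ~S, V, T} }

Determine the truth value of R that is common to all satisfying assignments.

Suppose R = 1.
Suppose T = 0.
Suppose P = 0.
The clause (~S) is unit, so S = 0.
The clause (V) is unit, so V = 1.
That conflicts with the unit clause (~V).
Undo P and try P = 1.
The clause (U) is unit, so U = 1.
The clause (~Q) is unit, so Q = 0.
The clause (~S) is unit, so S = 0.
That conflicts with the unit clause (S).
Both values of P lead to a conflict.
Undo T and try T = 1.
The clause (~Q) is unit, so Q = 0.
The clause (S) is unit, so S = 1.
The clause (U) is unit, so U = 1.
The clause (P) is unit, so P = 1.
That conflicts with the unit clause (~P).
Both values of T lead to a conflict.
So every satisfying assignment has R = False.

False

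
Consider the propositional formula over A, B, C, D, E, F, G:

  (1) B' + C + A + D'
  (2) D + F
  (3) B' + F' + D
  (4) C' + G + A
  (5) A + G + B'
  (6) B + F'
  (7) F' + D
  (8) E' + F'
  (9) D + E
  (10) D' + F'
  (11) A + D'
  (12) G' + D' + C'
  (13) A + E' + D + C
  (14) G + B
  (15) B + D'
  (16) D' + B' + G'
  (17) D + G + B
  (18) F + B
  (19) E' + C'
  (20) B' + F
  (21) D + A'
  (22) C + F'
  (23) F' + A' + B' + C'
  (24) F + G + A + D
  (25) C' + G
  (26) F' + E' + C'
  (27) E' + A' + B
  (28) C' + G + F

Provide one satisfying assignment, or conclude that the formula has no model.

Case D = 1:
The clause (F') is unit, so F = 0.
The clause (A) is unit, so A = 1.
The clause (B) is unit, so B = 1.
Now (B') is unsatisfied and unit — conflict.
Undo D and try D = 0.
The clause (F) is unit, so F = 1.
Now (F') is unsatisfied and unit — conflict.
Both values of D lead to a conflict.

UNSATISFIABLE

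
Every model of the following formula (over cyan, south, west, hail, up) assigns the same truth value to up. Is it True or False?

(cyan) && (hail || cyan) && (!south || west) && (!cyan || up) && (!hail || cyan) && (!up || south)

True

Suppose up = false.
From the singleton clause (cyan), cyan = true.
That conflicts with the unit clause (!cyan).
So every satisfying assignment has up = True.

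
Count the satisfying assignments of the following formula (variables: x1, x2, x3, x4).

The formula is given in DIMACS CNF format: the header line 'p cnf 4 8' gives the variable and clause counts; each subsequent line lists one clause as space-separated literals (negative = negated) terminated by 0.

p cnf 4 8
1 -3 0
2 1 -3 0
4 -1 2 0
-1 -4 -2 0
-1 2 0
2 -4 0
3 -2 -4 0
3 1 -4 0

4

There are 2^4 = 16 truth assignments over (x1, x2, x3, x4).
Check each against the 8 clauses (columns in the order x1, x2, x3, x4):
  F F F F  ✓ satisfies all
  F F F T  ✗ fails (x2 ∨ ¬x4)
  F F T F  ✗ fails (x1 ∨ ¬x3)
  F F T T  ✗ fails (x1 ∨ ¬x3)
  F T F F  ✓ satisfies all
  F T F T  ✗ fails (x3 ∨ ¬x2 ∨ ¬x4)
  F T T F  ✗ fails (x1 ∨ ¬x3)
  F T T T  ✗ fails (x1 ∨ ¬x3)
  T F F F  ✗ fails (x4 ∨ ¬x1 ∨ x2)
  T F F T  ✗ fails (¬x1 ∨ x2)
  T F T F  ✗ fails (x4 ∨ ¬x1 ∨ x2)
  T F T T  ✗ fails (¬x1 ∨ x2)
  T T F F  ✓ satisfies all
  T T F T  ✗ fails (¬x1 ∨ ¬x4 ∨ ¬x2)
  T T T F  ✓ satisfies all
  T T T T  ✗ fails (¬x1 ∨ ¬x4 ∨ ¬x2)
4 of the 16 rows are models.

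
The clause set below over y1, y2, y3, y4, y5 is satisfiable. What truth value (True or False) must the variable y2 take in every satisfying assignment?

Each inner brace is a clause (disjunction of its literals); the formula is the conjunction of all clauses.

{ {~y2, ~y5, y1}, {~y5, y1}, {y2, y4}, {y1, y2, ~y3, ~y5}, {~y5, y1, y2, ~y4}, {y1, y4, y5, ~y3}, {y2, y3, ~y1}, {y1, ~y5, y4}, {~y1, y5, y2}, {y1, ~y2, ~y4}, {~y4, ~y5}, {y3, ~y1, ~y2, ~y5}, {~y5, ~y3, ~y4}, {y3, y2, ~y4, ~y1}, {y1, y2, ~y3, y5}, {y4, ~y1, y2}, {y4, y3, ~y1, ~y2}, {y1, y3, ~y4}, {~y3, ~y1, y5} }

True

Suppose y2 = 0.
The clause (y4) is unit, so y4 = 1.
The clause (~y5) is unit, so y5 = 0.
The clause (~y1) is unit, so y1 = 0.
The clause (~y3) is unit, so y3 = 0.
But (y3) is also a unit clause — contradiction.
So every satisfying assignment has y2 = True.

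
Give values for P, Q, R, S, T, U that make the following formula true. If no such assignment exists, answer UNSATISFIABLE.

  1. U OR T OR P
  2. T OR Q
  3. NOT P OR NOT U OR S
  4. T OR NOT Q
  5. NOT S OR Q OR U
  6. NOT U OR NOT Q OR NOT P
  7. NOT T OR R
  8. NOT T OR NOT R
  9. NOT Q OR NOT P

UNSATISFIABLE

Case T = true:
Unit clause (R) forces R = true.
That conflicts with the unit clause (NOT R).
Undo T and try T = false.
Unit clause (Q) forces Q = true.
That conflicts with the unit clause (NOT Q).
Neither T = true nor T = false works.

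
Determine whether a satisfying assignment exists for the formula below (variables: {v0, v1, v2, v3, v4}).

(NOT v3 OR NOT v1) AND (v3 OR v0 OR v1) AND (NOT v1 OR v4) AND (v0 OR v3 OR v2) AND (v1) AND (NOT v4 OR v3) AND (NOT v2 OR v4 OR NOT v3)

(v1) alone gives v1 = true.
(NOT v3) alone gives v3 = false.
(v4) alone gives v4 = true.
That conflicts with the unit clause (NOT v4).
No assignment satisfies every clause.

No, unsatisfiable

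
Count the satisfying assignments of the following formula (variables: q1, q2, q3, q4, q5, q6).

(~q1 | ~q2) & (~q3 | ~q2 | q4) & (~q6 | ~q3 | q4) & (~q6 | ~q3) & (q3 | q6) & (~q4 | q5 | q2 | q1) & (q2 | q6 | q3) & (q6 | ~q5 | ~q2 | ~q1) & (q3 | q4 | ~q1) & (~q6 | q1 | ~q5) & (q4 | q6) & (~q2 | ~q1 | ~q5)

10

There are 2^6 = 64 truth assignments over (q1, q2, q3, q4, q5, q6).
Split on q3. With q3 = 1, the clauses containing q3 are satisfied and ~q3 drops from the rest; 5 of the 2^5 = 32 assignments to the other variables satisfy what remains.
With q3 = 0, by the same count on the reduced clause set, 5 assignments work.
(One model: q1=F, q2=F, q3=F, q4=F, q5=F, q6=T.)
Total: 5 + 5 = 10.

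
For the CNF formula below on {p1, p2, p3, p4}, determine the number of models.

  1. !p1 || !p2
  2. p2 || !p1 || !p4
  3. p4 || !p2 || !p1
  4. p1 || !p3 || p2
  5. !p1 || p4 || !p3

There are 2^4 = 16 truth assignments over (p1, p2, p3, p4).
Check each against the 5 clauses (columns in the order p1, p2, p3, p4):
  F F F F  ✓ satisfies all
  F F F T  ✓ satisfies all
  F F T F  ✗ fails (p1 || !p3 || p2)
  F F T T  ✗ fails (p1 || !p3 || p2)
  F T F F  ✓ satisfies all
  F T F T  ✓ satisfies all
  F T T F  ✓ satisfies all
  F T T T  ✓ satisfies all
  T F F F  ✓ satisfies all
  T F F T  ✗ fails (p2 || !p1 || !p4)
  T F T F  ✗ fails (!p1 || p4 || !p3)
  T F T T  ✗ fails (p2 || !p1 || !p4)
  T T F F  ✗ fails (!p1 || !p2)
  T T F T  ✗ fails (!p1 || !p2)
  T T T F  ✗ fails (!p1 || !p2)
  T T T T  ✗ fails (!p1 || !p2)
7 of the 16 rows are models.

7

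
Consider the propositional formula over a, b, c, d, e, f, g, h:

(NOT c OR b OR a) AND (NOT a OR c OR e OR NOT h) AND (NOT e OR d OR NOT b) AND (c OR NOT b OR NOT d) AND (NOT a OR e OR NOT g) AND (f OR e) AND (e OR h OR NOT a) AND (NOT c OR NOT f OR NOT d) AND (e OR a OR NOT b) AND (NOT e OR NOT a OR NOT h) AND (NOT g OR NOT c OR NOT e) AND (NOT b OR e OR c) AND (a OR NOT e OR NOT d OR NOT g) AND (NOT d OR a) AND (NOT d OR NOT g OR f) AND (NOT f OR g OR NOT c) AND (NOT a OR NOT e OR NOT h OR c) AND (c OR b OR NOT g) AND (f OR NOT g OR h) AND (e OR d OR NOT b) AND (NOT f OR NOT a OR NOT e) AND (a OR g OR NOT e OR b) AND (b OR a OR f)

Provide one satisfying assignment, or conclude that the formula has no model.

Try f = false.
From the singleton clause (e), e = true.
Try d = false.
From the singleton clause (NOT b), b = false.
From the singleton clause (a), a = true.
From the singleton clause (NOT h), h = false.
From the singleton clause (NOT g), g = false.
All clauses hold; c can take either value.

a ↦ true, b ↦ false, c ↦ false, d ↦ false, e ↦ true, f ↦ false, g ↦ false, h ↦ false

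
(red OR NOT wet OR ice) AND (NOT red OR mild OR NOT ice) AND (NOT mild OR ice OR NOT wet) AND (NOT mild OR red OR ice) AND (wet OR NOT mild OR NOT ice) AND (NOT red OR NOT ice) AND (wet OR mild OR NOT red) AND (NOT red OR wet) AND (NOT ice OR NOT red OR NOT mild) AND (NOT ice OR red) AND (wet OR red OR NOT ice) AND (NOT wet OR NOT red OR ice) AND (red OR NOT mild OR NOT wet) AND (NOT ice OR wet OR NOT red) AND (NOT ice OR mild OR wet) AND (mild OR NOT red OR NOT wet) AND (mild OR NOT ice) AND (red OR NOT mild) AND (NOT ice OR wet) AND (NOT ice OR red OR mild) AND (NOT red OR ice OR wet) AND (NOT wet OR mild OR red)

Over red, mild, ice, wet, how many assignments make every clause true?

There are 2^4 = 16 truth assignments over (red, mild, ice, wet).
Split on red. With red = true, the clauses containing red are satisfied and NOT red drops from the rest; 0 of the 2^3 = 8 assignments to the other variables satisfy what remains.
With red = false, by the same count on the reduced clause set, 1 assignment works.
Total: 0 + 1 = 1.

1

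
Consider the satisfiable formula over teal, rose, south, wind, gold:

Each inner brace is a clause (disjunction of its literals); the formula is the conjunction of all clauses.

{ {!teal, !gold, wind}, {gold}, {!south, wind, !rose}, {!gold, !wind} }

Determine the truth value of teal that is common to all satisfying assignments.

False

Suppose teal = true.
From the singleton clause (gold), gold = true.
From the singleton clause (wind), wind = true.
But (!wind) is also a unit clause — contradiction.
So every satisfying assignment has teal = False.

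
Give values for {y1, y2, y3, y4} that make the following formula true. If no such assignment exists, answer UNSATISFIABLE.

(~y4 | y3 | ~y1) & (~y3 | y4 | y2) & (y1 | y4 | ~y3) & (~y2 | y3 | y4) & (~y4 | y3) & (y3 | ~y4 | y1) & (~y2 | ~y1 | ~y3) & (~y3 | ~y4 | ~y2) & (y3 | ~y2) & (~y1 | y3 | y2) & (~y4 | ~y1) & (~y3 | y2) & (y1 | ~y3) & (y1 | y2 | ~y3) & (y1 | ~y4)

y1=0,  y2=0,  y3=0,  y4=0

Branch on y4: set y4 = 0.
Branch on y3: set y3 = 0.
(~y2) alone gives y2 = 0.
(~y1) alone gives y1 = 0.
All clauses are satisfied.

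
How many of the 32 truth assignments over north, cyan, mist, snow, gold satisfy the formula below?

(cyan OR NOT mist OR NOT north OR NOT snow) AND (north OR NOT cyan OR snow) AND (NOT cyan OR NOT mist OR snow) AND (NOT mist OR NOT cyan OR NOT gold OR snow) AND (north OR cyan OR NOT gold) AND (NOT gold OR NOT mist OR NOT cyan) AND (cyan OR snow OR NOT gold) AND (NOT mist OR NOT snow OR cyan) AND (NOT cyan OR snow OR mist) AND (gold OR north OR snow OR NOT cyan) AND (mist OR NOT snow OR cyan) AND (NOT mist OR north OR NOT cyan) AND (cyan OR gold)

5

There are 2^5 = 32 truth assignments over (north, cyan, mist, snow, gold).
Split on north. With north = true, the clauses containing north are satisfied and NOT north drops from the rest; 3 of the 2^4 = 16 assignments to the other variables satisfy what remains.
With north = false, by the same count on the reduced clause set, 2 assignments work.
Total: 3 + 2 = 5.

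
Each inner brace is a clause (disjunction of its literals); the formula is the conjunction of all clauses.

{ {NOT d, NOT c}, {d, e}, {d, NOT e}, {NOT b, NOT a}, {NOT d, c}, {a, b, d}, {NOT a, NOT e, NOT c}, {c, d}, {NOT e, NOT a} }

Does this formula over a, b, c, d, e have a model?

Try d = false.
(e) alone gives e = true.
That conflicts with the unit clause (NOT e).
So d must be the other value — set d = true.
(NOT c) alone gives c = false.
That conflicts with the unit clause (c).
Neither d = true nor d = false works.
No assignment satisfies every clause.

No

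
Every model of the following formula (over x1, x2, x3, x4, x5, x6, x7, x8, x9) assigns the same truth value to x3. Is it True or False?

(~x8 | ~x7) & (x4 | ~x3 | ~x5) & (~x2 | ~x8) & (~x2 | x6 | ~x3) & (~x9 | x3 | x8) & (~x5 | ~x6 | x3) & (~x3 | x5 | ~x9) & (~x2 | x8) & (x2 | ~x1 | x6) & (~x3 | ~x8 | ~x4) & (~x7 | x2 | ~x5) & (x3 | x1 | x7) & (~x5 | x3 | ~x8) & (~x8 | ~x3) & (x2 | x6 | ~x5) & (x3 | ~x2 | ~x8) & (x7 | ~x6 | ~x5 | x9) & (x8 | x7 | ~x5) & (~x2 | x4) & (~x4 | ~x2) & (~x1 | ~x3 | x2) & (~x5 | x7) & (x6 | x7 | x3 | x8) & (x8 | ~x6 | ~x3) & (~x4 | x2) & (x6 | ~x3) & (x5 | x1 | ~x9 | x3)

Suppose x3 = 1.
The clause (~x8) is unit, so x8 = 0.
The clause (~x2) is unit, so x2 = 0.
The clause (~x1) is unit, so x1 = 0.
The clause (~x6) is unit, so x6 = 0.
But (x6) is also a unit clause — contradiction.
So every satisfying assignment has x3 = False.

False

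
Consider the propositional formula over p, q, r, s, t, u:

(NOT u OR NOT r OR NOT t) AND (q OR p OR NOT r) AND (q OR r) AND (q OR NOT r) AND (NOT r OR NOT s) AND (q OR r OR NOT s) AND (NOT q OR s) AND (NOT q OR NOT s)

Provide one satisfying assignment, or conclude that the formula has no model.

Try q = true.
(s) alone gives s = true.
Now (NOT s) is unsatisfied and unit — conflict.
That branch fails; take q = false instead.
(r) alone gives r = true.
Now (NOT r) is unsatisfied and unit — conflict.
Neither q = true nor q = false works.

UNSATISFIABLE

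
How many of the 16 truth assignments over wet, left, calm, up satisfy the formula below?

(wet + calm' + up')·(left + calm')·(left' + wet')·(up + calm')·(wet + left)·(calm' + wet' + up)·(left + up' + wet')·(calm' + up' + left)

3

There are 2^4 = 16 truth assignments over (wet, left, calm, up).
Check each against the 8 clauses (columns in the order wet, left, calm, up):
  F F F F  ✗ fails (wet + left)
  F F F T  ✗ fails (wet + left)
  F F T F  ✗ fails (left + calm')
  F F T T  ✗ fails (wet + calm' + up')
  F T F F  ✓ satisfies all
  F T F T  ✓ satisfies all
  F T T F  ✗ fails (up + calm')
  F T T T  ✗ fails (wet + calm' + up')
  T F F F  ✓ satisfies all
  T F F T  ✗ fails (left + up' + wet')
  T F T F  ✗ fails (left + calm')
  T F T T  ✗ fails (left + calm')
  T T F F  ✗ fails (left' + wet')
  T T F T  ✗ fails (left' + wet')
  T T T F  ✗ fails (left' + wet')
  T T T T  ✗ fails (left' + wet')
3 of the 16 rows are models.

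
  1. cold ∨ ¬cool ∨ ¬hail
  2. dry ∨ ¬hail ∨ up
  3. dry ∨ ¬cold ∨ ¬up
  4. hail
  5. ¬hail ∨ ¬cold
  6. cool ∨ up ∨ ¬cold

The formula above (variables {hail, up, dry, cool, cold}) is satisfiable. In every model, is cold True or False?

Suppose cold = True.
The clause (hail) is unit, so hail = True.
Now (¬hail) is unsatisfied and unit — conflict.
So every satisfying assignment has cold = False.

False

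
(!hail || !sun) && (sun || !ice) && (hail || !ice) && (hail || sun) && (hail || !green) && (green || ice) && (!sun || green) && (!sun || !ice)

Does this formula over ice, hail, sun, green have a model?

Satisfiable

Branch on hail: set hail = true.
The clause (!sun) is unit, so sun = false.
The clause (!ice) is unit, so ice = false.
The clause (green) is unit, so green = true.
Every clause now holds.
A satisfying assignment: ice=false, hail=true, sun=false, green=true.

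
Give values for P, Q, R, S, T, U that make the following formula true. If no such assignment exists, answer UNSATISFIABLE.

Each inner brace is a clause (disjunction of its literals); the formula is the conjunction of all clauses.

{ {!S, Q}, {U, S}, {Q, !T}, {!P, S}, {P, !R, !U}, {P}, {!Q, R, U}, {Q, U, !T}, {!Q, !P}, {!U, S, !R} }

Unit clause (P) forces P = true.
Unit clause (S) forces S = true.
Unit clause (Q) forces Q = true.
Now (!Q) is unsatisfied and unit — conflict.

UNSATISFIABLE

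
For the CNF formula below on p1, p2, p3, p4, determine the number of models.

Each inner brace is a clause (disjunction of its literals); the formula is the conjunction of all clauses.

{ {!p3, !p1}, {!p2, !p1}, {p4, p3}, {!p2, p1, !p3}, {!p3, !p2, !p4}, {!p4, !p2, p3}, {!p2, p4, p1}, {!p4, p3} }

2

There are 2^4 = 16 truth assignments over (p1, p2, p3, p4).
Check each against the 8 clauses (columns in the order p1, p2, p3, p4):
  F F F F  ✗ fails (p4 || p3)
  F F F T  ✗ fails (!p4 || p3)
  F F T F  ✓ satisfies all
  F F T T  ✓ satisfies all
  F T F F  ✗ fails (p4 || p3)
  F T F T  ✗ fails (!p4 || !p2 || p3)
  F T T F  ✗ fails (!p2 || p1 || !p3)
  F T T T  ✗ fails (!p2 || p1 || !p3)
  T F F F  ✗ fails (p4 || p3)
  T F F T  ✗ fails (!p4 || p3)
  T F T F  ✗ fails (!p3 || !p1)
  T F T T  ✗ fails (!p3 || !p1)
  T T F F  ✗ fails (!p2 || !p1)
  T T F T  ✗ fails (!p2 || !p1)
  T T T F  ✗ fails (!p3 || !p1)
  T T T T  ✗ fails (!p3 || !p1)
2 of the 16 rows are models.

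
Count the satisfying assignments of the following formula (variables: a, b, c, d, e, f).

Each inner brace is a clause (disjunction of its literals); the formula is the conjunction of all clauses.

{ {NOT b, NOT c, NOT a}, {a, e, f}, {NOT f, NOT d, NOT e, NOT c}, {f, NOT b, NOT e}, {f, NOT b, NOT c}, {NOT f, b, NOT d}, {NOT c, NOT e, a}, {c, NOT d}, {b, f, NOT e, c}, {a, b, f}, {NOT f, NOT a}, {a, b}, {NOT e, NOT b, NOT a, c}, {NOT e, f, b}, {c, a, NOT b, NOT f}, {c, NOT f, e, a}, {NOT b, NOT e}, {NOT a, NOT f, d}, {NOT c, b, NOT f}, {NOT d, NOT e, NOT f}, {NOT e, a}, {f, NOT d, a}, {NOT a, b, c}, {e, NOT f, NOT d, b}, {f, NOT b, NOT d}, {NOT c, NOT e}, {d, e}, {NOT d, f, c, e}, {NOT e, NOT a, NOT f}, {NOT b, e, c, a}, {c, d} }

2

There are 2^6 = 64 truth assignments over (a, b, c, d, e, f).
Split on e. With e = true, the clauses containing e are satisfied and NOT e drops from the rest; 0 of the 2^5 = 32 assignments to the other variables satisfy what remains.
With e = false, by the same count on the reduced clause set, 2 assignments work.
(One model: a=F, b=T, c=T, d=T, e=F, f=T.)
Total: 0 + 2 = 2.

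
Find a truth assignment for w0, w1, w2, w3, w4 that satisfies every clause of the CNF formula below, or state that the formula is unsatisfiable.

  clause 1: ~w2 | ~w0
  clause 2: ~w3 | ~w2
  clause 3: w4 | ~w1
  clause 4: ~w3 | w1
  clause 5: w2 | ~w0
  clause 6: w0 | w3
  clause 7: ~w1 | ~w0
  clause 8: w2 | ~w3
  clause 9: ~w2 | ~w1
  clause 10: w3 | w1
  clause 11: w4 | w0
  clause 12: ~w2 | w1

UNSATISFIABLE

Suppose w2 = 0.
(~w0) alone gives w0 = 0.
(w3) alone gives w3 = 1.
That conflicts with the unit clause (~w3).
That branch fails; take w2 = 1 instead.
(~w0) alone gives w0 = 0.
(~w3) alone gives w3 = 0.
That conflicts with the unit clause (w3).
Both values of w2 lead to a conflict.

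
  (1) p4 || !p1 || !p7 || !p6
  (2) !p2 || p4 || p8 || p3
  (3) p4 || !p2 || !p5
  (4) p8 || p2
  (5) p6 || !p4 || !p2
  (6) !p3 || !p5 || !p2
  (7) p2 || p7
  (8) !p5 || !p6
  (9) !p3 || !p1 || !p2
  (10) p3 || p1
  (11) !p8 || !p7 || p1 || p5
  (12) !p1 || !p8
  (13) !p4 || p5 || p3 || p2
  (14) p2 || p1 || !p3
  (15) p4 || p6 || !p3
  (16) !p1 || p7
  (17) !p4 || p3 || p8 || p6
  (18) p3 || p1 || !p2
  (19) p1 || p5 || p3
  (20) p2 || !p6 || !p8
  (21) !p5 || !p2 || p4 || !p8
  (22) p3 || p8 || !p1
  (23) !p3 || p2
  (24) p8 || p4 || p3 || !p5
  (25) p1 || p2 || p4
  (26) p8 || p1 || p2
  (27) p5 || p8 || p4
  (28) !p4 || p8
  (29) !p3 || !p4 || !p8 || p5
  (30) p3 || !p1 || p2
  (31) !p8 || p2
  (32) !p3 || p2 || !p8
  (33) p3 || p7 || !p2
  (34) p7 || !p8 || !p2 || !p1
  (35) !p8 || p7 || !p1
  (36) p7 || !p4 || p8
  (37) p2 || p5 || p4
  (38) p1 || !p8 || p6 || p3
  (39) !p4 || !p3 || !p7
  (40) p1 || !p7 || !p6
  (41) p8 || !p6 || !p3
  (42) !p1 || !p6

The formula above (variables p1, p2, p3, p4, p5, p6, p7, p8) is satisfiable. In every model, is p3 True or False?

Suppose p3 = false.
The clause (p1) is unit, so p1 = true.
The clause (!p8) is unit, so p8 = false.
Now (p8) is unsatisfied and unit — conflict.
So every satisfying assignment has p3 = True.

True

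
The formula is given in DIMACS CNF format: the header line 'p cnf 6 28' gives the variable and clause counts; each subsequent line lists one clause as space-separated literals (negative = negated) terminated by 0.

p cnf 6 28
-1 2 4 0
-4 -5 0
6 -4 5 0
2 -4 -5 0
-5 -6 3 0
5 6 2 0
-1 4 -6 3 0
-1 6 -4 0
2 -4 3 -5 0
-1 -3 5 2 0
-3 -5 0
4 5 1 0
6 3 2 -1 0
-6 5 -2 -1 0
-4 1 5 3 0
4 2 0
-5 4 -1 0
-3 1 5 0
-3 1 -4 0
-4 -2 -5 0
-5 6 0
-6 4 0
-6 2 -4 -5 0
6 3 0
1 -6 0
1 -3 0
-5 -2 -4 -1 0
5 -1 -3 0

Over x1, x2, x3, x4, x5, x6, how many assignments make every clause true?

1

There are 2^6 = 64 truth assignments over (x1, x2, x3, x4, x5, x6).
Split on x5. With x5 = True, the clauses containing x5 are satisfied and ¬x5 drops from the rest; 0 of the 2^5 = 32 assignments to the other variables satisfy what remains.
With x5 = False, by the same count on the reduced clause set, 1 assignment works.
(One model: x1=T, x2=F, x3=F, x4=T, x5=F, x6=T.)
Total: 0 + 1 = 1.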